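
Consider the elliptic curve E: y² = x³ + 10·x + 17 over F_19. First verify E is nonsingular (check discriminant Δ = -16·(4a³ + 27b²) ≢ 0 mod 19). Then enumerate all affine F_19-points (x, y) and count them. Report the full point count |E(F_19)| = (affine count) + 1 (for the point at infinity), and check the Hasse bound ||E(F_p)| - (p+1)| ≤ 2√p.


Affine points = {(0, 6), (0, 13), (1, 3), (1, 16), (2, 8), (2, 11), (3, 6), (3, 13), (4, 8), (4, 11), (8, 1), (8, 18), (9, 0), (13, 8), (13, 11), (16, 6), (16, 13), (18, 5), (18, 14)}; affine count = 19; |E(F_19)| = 20.

Discriminant check: Δ ∝ 4a³ + 27b² = 4·10³ + 27·17² = 4·1000 + 27·289 ≡ 4 (mod 19). Nonzero ⇒ E is nonsingular.
For each x ∈ F_19, compute rhs = x³ + 10·x + 17 mod 19, then count y ∈ F_19 with y² ≡ rhs.
  x = 0: rhs = 17, matching y values: 6, 13 (2 points).
  x = 1: rhs = 9, matching y values: 3, 16 (2 points).
  x = 2: rhs = 7, matching y values: 8, 11 (2 points).
  x = 3: rhs = 17, matching y values: 6, 13 (2 points).
  x = 4: rhs = 7, matching y values: 8, 11 (2 points).
  x = 5: rhs = 2, matching y values: none (0 points).
  x = 6: rhs = 8, matching y values: none (0 points).
  x = 7: rhs = 12, matching y values: none (0 points).
  x = 8: rhs = 1, matching y values: 1, 18 (2 points).
  x = 9: rhs = 0, matching y values: 0 (1 points).
  x = 10: rhs = 15, matching y values: none (0 points).
  x = 11: rhs = 14, matching y values: none (0 points).
  x = 12: rhs = 3, matching y values: none (0 points).
  x = 13: rhs = 7, matching y values: 8, 11 (2 points).
  x = 14: rhs = 13, matching y values: none (0 points).
  x = 15: rhs = 8, matching y values: none (0 points).
  x = 16: rhs = 17, matching y values: 6, 13 (2 points).
  x = 17: rhs = 8, matching y values: none (0 points).
  x = 18: rhs = 6, matching y values: 5, 14 (2 points).
Total affine count: 19.
Full point count |E(F_19)| = 19 + 1 = 20.
Hasse bound: |20 − (19+1)| = |0| = 0 ≤ 2√19 ≈ 8.7178 ✓.


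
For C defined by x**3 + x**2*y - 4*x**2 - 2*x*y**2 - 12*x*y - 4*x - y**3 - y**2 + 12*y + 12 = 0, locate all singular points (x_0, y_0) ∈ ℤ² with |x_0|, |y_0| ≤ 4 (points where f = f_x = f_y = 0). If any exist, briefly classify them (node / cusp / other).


Singular points: {(2, -2)}; classification: cusp.

Compute partial derivatives:
  f_x = 3*x**2 + 2*x*y - 8*x - 2*y**2 - 12*y - 4.
  f_y = x**2 - 4*x*y - 12*x - 3*y**2 - 2*y + 12.
Scan x_0 ∈ {−4, ..., 4}. For each x_0, f_y(x_0, y) is a polynomial in y; find its integer roots y ∈ {−4, ..., 4}, then test f_x and f at those candidates.
  x = -4: f_y(-4, y) = -3*y**2 + 14*y + 76; no integer root y with |y| ≤ 4.
  x = -3: f_y(-3, y) = -3*y**2 + 10*y + 57; vanishes at y ∈ {-3}. (-3, -3): f_x = 83 ≠ 0.
  x = -2: f_y(-2, y) = -3*y**2 + 6*y + 40; no integer root y with |y| ≤ 4.
  x = -1: f_y(-1, y) = -3*y**2 + 2*y + 25; no integer root y with |y| ≤ 4.
  x = 0: f_y(0, y) = -3*y**2 - 2*y + 12; no integer root y with |y| ≤ 4.
  x = 1: f_y(1, y) = -3*y**2 - 6*y + 1; no integer root y with |y| ≤ 4.
  x = 2: f_y(2, y) = -3*y**2 - 10*y - 8; vanishes at y ∈ {-2}. (2, -2): f_x = 0, f = 0 — SINGULAR.
  x = 3: f_y(3, y) = -3*y**2 - 14*y - 15; vanishes at y ∈ {-3}. (3, -3): f_x = -1 ≠ 0.
  x = 4: f_y(4, y) = -3*y**2 - 18*y - 20; no integer root y with |y| ≤ 4.
Only singular point on the grid: (2, -2).
Classify: substitute x = 2 + u, y = -2 + v and expand: f = u**3 + u**2*v - 2*u*v**2 - v**3 + v**2.
No constant or linear terms (consistent with a singular point). Quadratic part: v**2. Cubic part: u**3 + u**2*v - 2*u*v**2 - v**3.
The quadratic part v**2 is a perfect square, so there is a single (double) tangent line v = 0, i.e. y = -2. Restricting the cubic part to that line (v = 0) leaves u**3 ≠ 0, so f is not divisible by v and the branch is v² ≈ -u**3 to lowest order — this is a cusp.
Classification: cusp.


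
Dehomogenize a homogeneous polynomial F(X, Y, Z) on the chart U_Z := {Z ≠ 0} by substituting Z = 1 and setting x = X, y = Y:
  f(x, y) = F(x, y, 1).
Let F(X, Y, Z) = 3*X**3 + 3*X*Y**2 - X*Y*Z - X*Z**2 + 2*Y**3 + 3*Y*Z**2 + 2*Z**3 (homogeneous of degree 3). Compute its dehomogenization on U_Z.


f(x, y) = 3*x**3 + 3*x*y**2 - x*y - x + 2*y**3 + 3*y + 2

On U_Z we set Z = 1. Each monomial c·X^i·Y^j·Z^k in F becomes c·x^i·y^j·1^k = c·x^i·y^j.
Substituting Z = 1: F(X, Y, 1) = 3*x**3 + 3*x*y**2 - x*y - x + 2*y**3 + 3*y + 2.
Note: deg(f) ≤ deg(F) = 3; strict inequality happens when F is divisible by Z (lost terms).


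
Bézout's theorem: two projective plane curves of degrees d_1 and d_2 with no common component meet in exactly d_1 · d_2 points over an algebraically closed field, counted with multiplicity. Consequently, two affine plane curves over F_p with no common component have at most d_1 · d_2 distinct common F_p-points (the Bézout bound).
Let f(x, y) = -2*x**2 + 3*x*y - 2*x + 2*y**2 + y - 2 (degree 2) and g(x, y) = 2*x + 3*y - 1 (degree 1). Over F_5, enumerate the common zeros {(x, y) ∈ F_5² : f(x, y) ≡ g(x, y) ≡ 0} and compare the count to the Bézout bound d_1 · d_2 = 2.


Common zeros: ∅; count = 0; Bézout bound = 2.

deg(f) = 2, deg(g) = 1, so Bézout bound = 2.
Scan x ∈ F_5. For each x, list the y ∈ F_5 with f(x, y) ≡ 0 and those with g(x, y) ≡ 0 (mod 5); the common zeros in that column are the intersection.
  x = 0: f ≡ 0 at y ∈ ∅; g ≡ 0 at y ∈ {2}; common: ∅.
  x = 1: f ≡ 0 at y ∈ {1, 2}; g ≡ 0 at y ∈ {3}; common: ∅.
  x = 2: f ≡ 0 at y ∈ {1, 3}; g ≡ 0 at y ∈ {4}; common: ∅.
  x = 3: f ≡ 0 at y ∈ ∅; g ≡ 0 at y ∈ {0}; common: ∅.
  x = 4: f ≡ 0 at y ∈ {3}; g ≡ 0 at y ∈ {1}; common: ∅.
Collecting: common zeros = ∅, so the count is 0.
Comparison with the Bézout bound: 0 ≤ 2 = deg(f)·deg(g), as expected for curves with no common component (the affine F_5-count falls short of the bound because intersections may lie at infinity, over extension fields, or carry multiplicity).


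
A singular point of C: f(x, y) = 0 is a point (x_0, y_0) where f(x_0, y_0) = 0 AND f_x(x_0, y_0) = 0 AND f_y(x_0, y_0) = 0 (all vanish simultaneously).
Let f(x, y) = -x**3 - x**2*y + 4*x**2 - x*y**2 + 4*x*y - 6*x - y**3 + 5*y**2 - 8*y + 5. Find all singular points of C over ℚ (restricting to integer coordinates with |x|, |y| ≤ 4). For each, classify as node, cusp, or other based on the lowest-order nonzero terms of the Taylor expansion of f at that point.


Singular points: {(1, 1)}; classification: cusp.

Compute partial derivatives:
  f_x = -3*x**2 - 2*x*y + 8*x - y**2 + 4*y - 6.
  f_y = -x**2 - 2*x*y + 4*x - 3*y**2 + 10*y - 8.
Scan x_0 ∈ {−4, ..., 4}. For each x_0, f_y(x_0, y) is a polynomial in y; find its integer roots y ∈ {−4, ..., 4}, then test f_x and f at those candidates.
  x = -4: f_y(-4, y) = -3*y**2 + 18*y - 40; no integer root y with |y| ≤ 4.
  x = -3: f_y(-3, y) = -3*y**2 + 16*y - 29; no integer root y with |y| ≤ 4.
  x = -2: f_y(-2, y) = -3*y**2 + 14*y - 20; no integer root y with |y| ≤ 4.
  x = -1: f_y(-1, y) = -3*y**2 + 12*y - 13; no integer root y with |y| ≤ 4.
  x = 0: f_y(0, y) = -3*y**2 + 10*y - 8; vanishes at y ∈ {2}. (0, 2): f_x = -2 ≠ 0.
  x = 1: f_y(1, y) = -3*y**2 + 8*y - 5; vanishes at y ∈ {1}. (1, 1): f_x = 0, f = 0 — SINGULAR.
  x = 2: f_y(2, y) = -3*y**2 + 6*y - 4; no integer root y with |y| ≤ 4.
  x = 3: f_y(3, y) = -3*y**2 + 4*y - 5; no integer root y with |y| ≤ 4.
  x = 4: f_y(4, y) = -3*y**2 + 2*y - 8; no integer root y with |y| ≤ 4.
Only singular point on the grid: (1, 1).
Classify: substitute x = 1 + u, y = 1 + v and expand: f = -u**3 - u**2*v - u*v**2 - v**3 + v**2.
No constant or linear terms (consistent with a singular point). Quadratic part: v**2. Cubic part: -u**3 - u**2*v - u*v**2 - v**3.
The quadratic part v**2 is a perfect square, so there is a single (double) tangent line v = 0, i.e. y = 1. Restricting the cubic part to that line (v = 0) leaves -u**3 ≠ 0, so f is not divisible by v and the branch is v² ≈ u**3 to lowest order — this is a cusp.
Classification: cusp.


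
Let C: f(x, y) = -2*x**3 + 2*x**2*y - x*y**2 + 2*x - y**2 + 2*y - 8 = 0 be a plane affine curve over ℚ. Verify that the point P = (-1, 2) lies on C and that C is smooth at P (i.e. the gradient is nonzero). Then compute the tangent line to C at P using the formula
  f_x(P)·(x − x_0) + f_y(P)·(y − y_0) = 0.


Tangent line at P: -16*x + 4*y - 24 = 0.

Step 1: f(-1, 2) = 0, so P lies on C.
Step 2: partial derivatives
  f_x(x, y) = -6*x**2 + 4*x*y - y**2 + 2, f_y(x, y) = 2*x**2 - 2*x*y - 2*y + 2.
  f_x(P) = -16, f_y(P) = 4 (gradient nonzero, so P is smooth).
Step 3: tangent line at P: -16·(x − -1) + 4·(y − 2) = 0.
Expanding: -16*x + 4*y - 24 = 0.


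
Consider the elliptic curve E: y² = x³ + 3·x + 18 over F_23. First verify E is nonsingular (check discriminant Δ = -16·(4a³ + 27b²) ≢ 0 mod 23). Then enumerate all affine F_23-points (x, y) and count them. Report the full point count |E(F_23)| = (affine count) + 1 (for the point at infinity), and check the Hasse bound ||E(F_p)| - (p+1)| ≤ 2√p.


Affine points = {(0, 8), (0, 15), (2, 3), (2, 20), (3, 10), (3, 13), (4, 5), (4, 18), (8, 5), (8, 18), (10, 6), (10, 17), (11, 5), (11, 18), (13, 0), (18, 4), (18, 19), (21, 2), (21, 21)}; affine count = 19; |E(F_23)| = 20.

Discriminant check: Δ ∝ 4a³ + 27b² = 4·3³ + 27·18² = 4·27 + 27·324 ≡ 1 (mod 23). Nonzero ⇒ E is nonsingular.
For each x ∈ F_23, compute rhs = x³ + 3·x + 18 mod 23, then count y ∈ F_23 with y² ≡ rhs.
  x = 0: rhs = 18, matching y values: 8, 15 (2 points).
  x = 1: rhs = 22, matching y values: none (0 points).
  x = 2: rhs = 9, matching y values: 3, 20 (2 points).
  x = 3: rhs = 8, matching y values: 10, 13 (2 points).
  x = 4: rhs = 2, matching y values: 5, 18 (2 points).
  x = 5: rhs = 20, matching y values: none (0 points).
  x = 6: rhs = 22, matching y values: none (0 points).
  x = 7: rhs = 14, matching y values: none (0 points).
  x = 8: rhs = 2, matching y values: 5, 18 (2 points).
  x = 9: rhs = 15, matching y values: none (0 points).
  x = 10: rhs = 13, matching y values: 6, 17 (2 points).
  x = 11: rhs = 2, matching y values: 5, 18 (2 points).
  x = 12: rhs = 11, matching y values: none (0 points).
  x = 13: rhs = 0, matching y values: 0 (1 points).
  x = 14: rhs = 21, matching y values: none (0 points).
  x = 15: rhs = 11, matching y values: none (0 points).
  x = 16: rhs = 22, matching y values: none (0 points).
  x = 17: rhs = 14, matching y values: none (0 points).
  x = 18: rhs = 16, matching y values: 4, 19 (2 points).
  x = 19: rhs = 11, matching y values: none (0 points).
  x = 20: rhs = 5, matching y values: none (0 points).
  x = 21: rhs = 4, matching y values: 2, 21 (2 points).
  x = 22: rhs = 14, matching y values: none (0 points).
Total affine count: 19.
Full point count |E(F_23)| = 19 + 1 = 20.
Hasse bound: |20 − (23+1)| = |-4| = 4 ≤ 2√23 ≈ 9.5917 ✓.


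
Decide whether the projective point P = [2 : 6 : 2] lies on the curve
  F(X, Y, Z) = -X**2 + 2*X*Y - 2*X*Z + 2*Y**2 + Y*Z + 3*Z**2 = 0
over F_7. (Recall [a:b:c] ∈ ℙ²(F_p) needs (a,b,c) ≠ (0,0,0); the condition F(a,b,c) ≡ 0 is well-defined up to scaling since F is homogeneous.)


F(2,6,2) ≡ 3 (mod 7); P is NOT on the curve.

Evaluate F(2, 6, 2) term-by-term (mod 7).
  -X**2 ↦ -1·4·1·1 = -4
  2*X*Y ↦ 2·2·6·1 = 24
  -2*X*Z ↦ -2·2·1·2 = -8
  2*Y**2 ↦ 2·1·36·1 = 72
  Y*Z ↦ 1·1·6·2 = 12
  3*Z**2 ↦ 3·1·1·4 = 12
Sum: F(2, 6, 2) = (-4) + (24) + (-8) + (72) + (12) + (12) = 108.
Reducing mod 7: 108 ≡ 3 (mod 7).
Since F(a, b, c) ≡ 3 ≠ 0 (mod 7), P does NOT lie on the curve.


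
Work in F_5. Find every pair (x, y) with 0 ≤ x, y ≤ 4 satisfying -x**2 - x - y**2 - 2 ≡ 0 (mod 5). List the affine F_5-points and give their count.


Affine F_5-points: {(1, 1), (1, 4), (3, 1), (3, 4)}; count = 4.

For each of the 25 pairs (x, y) ∈ F_5², evaluate f(x, y) mod 5. Record the zeros.
  x = 0: [0↦3, 1↦2, 2↦4, 3↦4, 4↦2]  zeros at y ∈ ∅
  x = 1: [0↦1, 1↦0, 2↦2, 3↦2, 4↦0]  zeros at y ∈ {1, 4}
  x = 2: [0↦2, 1↦1, 2↦3, 3↦3, 4↦1]  zeros at y ∈ ∅
  x = 3: [0↦1, 1↦0, 2↦2, 3↦2, 4↦0]  zeros at y ∈ {1, 4}
  x = 4: [0↦3, 1↦2, 2↦4, 3↦4, 4↦2]  zeros at y ∈ ∅
Collecting zeros: affine points = {(1, 1), (1, 4), (3, 1), (3, 4)}.
Total count |C(F_5)_aff| = 4.


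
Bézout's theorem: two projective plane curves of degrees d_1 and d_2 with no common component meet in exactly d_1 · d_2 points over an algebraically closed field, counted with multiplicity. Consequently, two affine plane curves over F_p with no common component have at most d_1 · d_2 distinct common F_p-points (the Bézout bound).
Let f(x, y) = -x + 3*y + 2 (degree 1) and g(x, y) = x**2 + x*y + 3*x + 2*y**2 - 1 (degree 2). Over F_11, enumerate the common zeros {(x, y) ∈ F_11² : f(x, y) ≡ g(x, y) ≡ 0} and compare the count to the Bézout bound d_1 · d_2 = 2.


Common zeros: {(4, 8), (10, 10)}; count = 2; Bézout bound = 2.

deg(f) = 1, deg(g) = 2, so Bézout bound = 2.
Scan x ∈ F_11. For each x, list the y ∈ F_11 with f(x, y) ≡ 0 and those with g(x, y) ≡ 0 (mod 11); the common zeros in that column are the intersection.
  x = 0: f ≡ 0 at y ∈ {3}; g ≡ 0 at y ∈ ∅; common: ∅.
  x = 1: f ≡ 0 at y ∈ {7}; g ≡ 0 at y ∈ ∅; common: ∅.
  x = 2: f ≡ 0 at y ∈ {0}; g ≡ 0 at y ∈ {3, 7}; common: ∅.
  x = 3: f ≡ 0 at y ∈ {4}; g ≡ 0 at y ∈ {1, 3}; common: ∅.
  x = 4: f ≡ 0 at y ∈ {8}; g ≡ 0 at y ∈ {1, 8}; common: {8}.
  x = 5: f ≡ 0 at y ∈ {1}; g ≡ 0 at y ∈ ∅; common: ∅.
  x = 6: f ≡ 0 at y ∈ {5}; g ≡ 0 at y ∈ ∅; common: ∅.
  x = 7: f ≡ 0 at y ∈ {9}; g ≡ 0 at y ∈ {5, 8}; common: ∅.
  x = 8: f ≡ 0 at y ∈ {2}; g ≡ 0 at y ∈ ∅; common: ∅.
  x = 9: f ≡ 0 at y ∈ {6}; g ≡ 0 at y ∈ ∅; common: ∅.
  x = 10: f ≡ 0 at y ∈ {10}; g ≡ 0 at y ∈ {7, 10}; common: {10}.
Collecting: common zeros = {(4, 8), (10, 10)}, so the count is 2.
Comparison with the Bézout bound: 2 ≤ 2 = deg(f)·deg(g), as expected for curves with no common component (the bound is attained).


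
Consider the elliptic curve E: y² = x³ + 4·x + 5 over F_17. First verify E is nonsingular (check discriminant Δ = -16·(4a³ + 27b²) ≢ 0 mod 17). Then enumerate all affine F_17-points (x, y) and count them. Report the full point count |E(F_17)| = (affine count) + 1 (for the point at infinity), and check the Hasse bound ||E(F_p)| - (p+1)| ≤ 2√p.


Affine points = {(2, 2), (2, 15), (4, 0), (7, 6), (7, 11), (10, 5), (10, 12), (12, 8), (12, 9), (14, 0), (16, 0)}; affine count = 11; |E(F_17)| = 12.

Discriminant check: Δ ∝ 4a³ + 27b² = 4·4³ + 27·5² = 4·64 + 27·25 ≡ 13 (mod 17). Nonzero ⇒ E is nonsingular.
For each x ∈ F_17, compute rhs = x³ + 4·x + 5 mod 17, then count y ∈ F_17 with y² ≡ rhs.
  x = 0: rhs = 5, matching y values: none (0 points).
  x = 1: rhs = 10, matching y values: none (0 points).
  x = 2: rhs = 4, matching y values: 2, 15 (2 points).
  x = 3: rhs = 10, matching y values: none (0 points).
  x = 4: rhs = 0, matching y values: 0 (1 points).
  x = 5: rhs = 14, matching y values: none (0 points).
  x = 6: rhs = 7, matching y values: none (0 points).
  x = 7: rhs = 2, matching y values: 6, 11 (2 points).
  x = 8: rhs = 5, matching y values: none (0 points).
  x = 9: rhs = 5, matching y values: none (0 points).
  x = 10: rhs = 8, matching y values: 5, 12 (2 points).
  x = 11: rhs = 3, matching y values: none (0 points).
  x = 12: rhs = 13, matching y values: 8, 9 (2 points).
  x = 13: rhs = 10, matching y values: none (0 points).
  x = 14: rhs = 0, matching y values: 0 (1 points).
  x = 15: rhs = 6, matching y values: none (0 points).
  x = 16: rhs = 0, matching y values: 0 (1 points).
Total affine count: 11.
Full point count |E(F_17)| = 11 + 1 = 12.
Hasse bound: |12 − (17+1)| = |-6| = 6 ≤ 2√17 ≈ 8.2462 ✓.


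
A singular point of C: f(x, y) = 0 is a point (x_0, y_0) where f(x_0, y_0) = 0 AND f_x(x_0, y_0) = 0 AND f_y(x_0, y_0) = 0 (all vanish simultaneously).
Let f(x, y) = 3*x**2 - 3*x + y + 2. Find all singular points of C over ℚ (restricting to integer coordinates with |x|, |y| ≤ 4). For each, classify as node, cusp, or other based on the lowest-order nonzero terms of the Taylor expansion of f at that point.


No singular points in the scanned grid; C is smooth there.

Compute partial derivatives:
  f_x = 6*x - 3.
  f_y = 1.
f_y = 1 is a nonzero constant, so f_y never vanishes: no point (x, y) can satisfy f = f_x = f_y = 0. In particular no (x, y) ∈ {−4, ..., 4}² is singular; the curve is smooth.


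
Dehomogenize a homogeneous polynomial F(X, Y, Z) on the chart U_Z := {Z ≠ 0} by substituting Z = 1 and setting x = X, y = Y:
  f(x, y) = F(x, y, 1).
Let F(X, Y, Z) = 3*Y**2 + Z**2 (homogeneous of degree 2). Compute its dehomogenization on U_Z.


f(x, y) = 3*y**2 + 1

On U_Z we set Z = 1. Each monomial c·X^i·Y^j·Z^k in F becomes c·x^i·y^j·1^k = c·x^i·y^j.
Substituting Z = 1: F(X, Y, 1) = 3*y**2 + 1.
Note: deg(f) ≤ deg(F) = 2; strict inequality happens when F is divisible by Z (lost terms).


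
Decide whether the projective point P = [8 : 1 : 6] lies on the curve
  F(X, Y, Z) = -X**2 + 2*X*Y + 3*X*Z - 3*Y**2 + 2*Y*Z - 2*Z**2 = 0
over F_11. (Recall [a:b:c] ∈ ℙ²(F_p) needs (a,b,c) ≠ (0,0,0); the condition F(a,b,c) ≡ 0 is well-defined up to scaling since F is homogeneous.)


F(8,1,6) ≡ 0 (mod 11); P is on the curve.

Evaluate F(8, 1, 6) term-by-term (mod 11).
  -X**2 ↦ -1·64·1·1 = -64
  2*X*Y ↦ 2·8·1·1 = 16
  3*X*Z ↦ 3·8·1·6 = 144
  -3*Y**2 ↦ -3·1·1·1 = -3
  2*Y*Z ↦ 2·1·1·6 = 12
  -2*Z**2 ↦ -2·1·1·36 = -72
Sum: F(8, 1, 6) = (-64) + (16) + (144) + (-3) + (12) + (-72) = 33.
Reducing mod 11: 33 ≡ 0 (mod 11).
Since F(a, b, c) ≡ 0 (mod 11), P lies on the curve.


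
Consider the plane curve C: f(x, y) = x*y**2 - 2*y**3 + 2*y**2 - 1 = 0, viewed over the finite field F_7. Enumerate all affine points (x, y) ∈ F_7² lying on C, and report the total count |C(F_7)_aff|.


Affine F_7-points: {(1, 1), (1, 3), (3, 4), (3, 5), (4, 2), (4, 6)}; count = 6.

For each of the 49 pairs (x, y) ∈ F_7², evaluate f(x, y) mod 7. Record the zeros.
  x = 0: [0↦6, 1↦6, 2↦5, 3↦5, 4↦1, 5↦2, 6↦3]  zeros at y ∈ ∅
  x = 1: [0↦6, 1↦0, 2↦2, 3↦0, 4↦3, 5↦6, 6↦4]  zeros at y ∈ {1, 3}
  x = 2: [0↦6, 1↦1, 2↦6, 3↦2, 4↦5, 5↦3, 6↦5]  zeros at y ∈ ∅
  x = 3: [0↦6, 1↦2, 2↦3, 3↦4, 4↦0, 5↦0, 6↦6]  zeros at y ∈ {4, 5}
  x = 4: [0↦6, 1↦3, 2↦0, 3↦6, 4↦2, 5↦4, 6↦0]  zeros at y ∈ {2, 6}
  x = 5: [0↦6, 1↦4, 2↦4, 3↦1, 4↦4, 5↦1, 6↦1]  zeros at y ∈ ∅
  x = 6: [0↦6, 1↦5, 2↦1, 3↦3, 4↦6, 5↦5, 6↦2]  zeros at y ∈ ∅
Collecting zeros: affine points = {(1, 1), (1, 3), (3, 4), (3, 5), (4, 2), (4, 6)}.
Total count |C(F_7)_aff| = 6.


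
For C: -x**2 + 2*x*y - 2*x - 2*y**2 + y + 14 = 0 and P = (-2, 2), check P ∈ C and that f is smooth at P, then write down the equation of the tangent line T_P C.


Tangent line at P: 6*x - 11*y + 34 = 0.

Step 1: f(-2, 2) = 0, so P lies on C.
Step 2: partial derivatives
  f_x(x, y) = -2*x + 2*y - 2, f_y(x, y) = 2*x - 4*y + 1.
  f_x(P) = 6, f_y(P) = -11 (gradient nonzero, so P is smooth).
Step 3: tangent line at P: 6·(x − -2) + -11·(y − 2) = 0.
Expanding: 6*x - 11*y + 34 = 0.


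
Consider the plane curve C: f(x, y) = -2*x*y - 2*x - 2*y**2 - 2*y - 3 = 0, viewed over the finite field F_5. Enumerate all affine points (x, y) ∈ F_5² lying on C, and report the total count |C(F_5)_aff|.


Affine F_5-points: {(0, 2), (1, 0), (1, 3), (2, 1)}; count = 4.

For each of the 25 pairs (x, y) ∈ F_5², evaluate f(x, y) mod 5. Record the zeros.
  x = 0: [0↦2, 1↦3, 2↦0, 3↦3, 4↦2]  zeros at y ∈ {2}
  x = 1: [0↦0, 1↦4, 2↦4, 3↦0, 4↦2]  zeros at y ∈ {0, 3}
  x = 2: [0↦3, 1↦0, 2↦3, 3↦2, 4↦2]  zeros at y ∈ {1}
  x = 3: [0↦1, 1↦1, 2↦2, 3↦4, 4↦2]  zeros at y ∈ ∅
  x = 4: [0↦4, 1↦2, 2↦1, 3↦1, 4↦2]  zeros at y ∈ ∅
Collecting zeros: affine points = {(0, 2), (1, 0), (1, 3), (2, 1)}.
Total count |C(F_5)_aff| = 4.


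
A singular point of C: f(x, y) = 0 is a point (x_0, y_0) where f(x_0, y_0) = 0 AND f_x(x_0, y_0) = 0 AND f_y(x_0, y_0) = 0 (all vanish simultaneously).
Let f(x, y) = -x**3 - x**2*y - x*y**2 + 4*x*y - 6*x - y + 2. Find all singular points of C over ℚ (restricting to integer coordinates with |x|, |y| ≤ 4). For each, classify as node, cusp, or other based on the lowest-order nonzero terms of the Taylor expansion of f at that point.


Singular points: {(-1, 3)}; classification: cusp.

Compute partial derivatives:
  f_x = -3*x**2 - 2*x*y - y**2 + 4*y - 6.
  f_y = -x**2 - 2*x*y + 4*x - 1.
Scan x_0 ∈ {−4, ..., 4}. For each x_0, f_y(x_0, y) is a polynomial in y; find its integer roots y ∈ {−4, ..., 4}, then test f_x and f at those candidates.
  x = -4: f_y(-4, y) = 8*y - 33; no integer root y with |y| ≤ 4.
  x = -3: f_y(-3, y) = 6*y - 22; no integer root y with |y| ≤ 4.
  x = -2: f_y(-2, y) = 4*y - 13; no integer root y with |y| ≤ 4.
  x = -1: f_y(-1, y) = 2*y - 6; vanishes at y ∈ {3}. (-1, 3): f_x = 0, f = 0 — SINGULAR.
  x = 0: f_y(0, y) = -1; no integer root y with |y| ≤ 4.
  x = 1: f_y(1, y) = 2 - 2*y; vanishes at y ∈ {1}. (1, 1): f_x = -8 ≠ 0.
  x = 2: f_y(2, y) = 3 - 4*y; no integer root y with |y| ≤ 4.
  x = 3: f_y(3, y) = 2 - 6*y; no integer root y with |y| ≤ 4.
  x = 4: f_y(4, y) = -8*y - 1; no integer root y with |y| ≤ 4.
Only singular point on the grid: (-1, 3).
Classify: substitute x = -1 + u, y = 3 + v and expand: f = -u**3 - u**2*v - u*v**2 + v**2.
No constant or linear terms (consistent with a singular point). Quadratic part: v**2. Cubic part: -u**3 - u**2*v - u*v**2.
The quadratic part v**2 is a perfect square, so there is a single (double) tangent line v = 0, i.e. y = 3. Restricting the cubic part to that line (v = 0) leaves -u**3 ≠ 0, so f is not divisible by v and the branch is v² ≈ u**3 to lowest order — this is a cusp.
Classification: cusp.


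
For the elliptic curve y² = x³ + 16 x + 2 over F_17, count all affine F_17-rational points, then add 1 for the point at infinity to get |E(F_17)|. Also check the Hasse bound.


Affine points = {(0, 6), (0, 11), (1, 6), (1, 11), (2, 5), (2, 12), (3, 3), (3, 14), (6, 5), (6, 12), (7, 7), (7, 10), (8, 8), (8, 9), (9, 5), (9, 12), (11, 8), (11, 9), (12, 1), (12, 16), (15, 8), (15, 9), (16, 6), (16, 11)}; affine count = 24; |E(F_17)| = 25.

Discriminant check: Δ ∝ 4a³ + 27b² = 4·16³ + 27·2² = 4·4096 + 27·4 ≡ 2 (mod 17). Nonzero ⇒ E is nonsingular.
For each x ∈ F_17, compute rhs = x³ + 16·x + 2 mod 17, then count y ∈ F_17 with y² ≡ rhs.
  x = 0: rhs = 2, matching y values: 6, 11 (2 points).
  x = 1: rhs = 2, matching y values: 6, 11 (2 points).
  x = 2: rhs = 8, matching y values: 5, 12 (2 points).
  x = 3: rhs = 9, matching y values: 3, 14 (2 points).
  x = 4: rhs = 11, matching y values: none (0 points).
  x = 5: rhs = 3, matching y values: none (0 points).
  x = 6: rhs = 8, matching y values: 5, 12 (2 points).
  x = 7: rhs = 15, matching y values: 7, 10 (2 points).
  x = 8: rhs = 13, matching y values: 8, 9 (2 points).
  x = 9: rhs = 8, matching y values: 5, 12 (2 points).
  x = 10: rhs = 6, matching y values: none (0 points).
  x = 11: rhs = 13, matching y values: 8, 9 (2 points).
  x = 12: rhs = 1, matching y values: 1, 16 (2 points).
  x = 13: rhs = 10, matching y values: none (0 points).
  x = 14: rhs = 12, matching y values: none (0 points).
  x = 15: rhs = 13, matching y values: 8, 9 (2 points).
  x = 16: rhs = 2, matching y values: 6, 11 (2 points).
Total affine count: 24.
Full point count |E(F_17)| = 24 + 1 = 25.
Hasse bound: |25 − (17+1)| = |7| = 7 ≤ 2√17 ≈ 8.2462 ✓.


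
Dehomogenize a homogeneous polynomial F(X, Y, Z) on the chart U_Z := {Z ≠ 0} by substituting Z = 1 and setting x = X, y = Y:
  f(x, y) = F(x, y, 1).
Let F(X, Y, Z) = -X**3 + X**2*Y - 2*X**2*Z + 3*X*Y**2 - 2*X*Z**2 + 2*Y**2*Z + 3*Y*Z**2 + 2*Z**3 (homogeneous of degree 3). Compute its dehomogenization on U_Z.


f(x, y) = -x**3 + x**2*y - 2*x**2 + 3*x*y**2 - 2*x + 2*y**2 + 3*y + 2

On U_Z we set Z = 1. Each monomial c·X^i·Y^j·Z^k in F becomes c·x^i·y^j·1^k = c·x^i·y^j.
Substituting Z = 1: F(X, Y, 1) = -x**3 + x**2*y - 2*x**2 + 3*x*y**2 - 2*x + 2*y**2 + 3*y + 2.
Note: deg(f) ≤ deg(F) = 3; strict inequality happens when F is divisible by Z (lost terms).


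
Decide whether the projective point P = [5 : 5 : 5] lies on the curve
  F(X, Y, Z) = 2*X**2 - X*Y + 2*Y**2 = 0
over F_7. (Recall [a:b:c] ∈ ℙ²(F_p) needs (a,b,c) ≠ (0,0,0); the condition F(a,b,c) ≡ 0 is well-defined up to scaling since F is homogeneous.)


F(5,5,5) ≡ 5 (mod 7); P is NOT on the curve.

Evaluate F(5, 5, 5) term-by-term (mod 7).
  2*X**2 ↦ 2·25·1·1 = 50
  -X*Y ↦ -1·5·5·1 = -25
  2*Y**2 ↦ 2·1·25·1 = 50
Sum: F(5, 5, 5) = (50) + (-25) + (50) = 75.
Reducing mod 7: 75 ≡ 5 (mod 7).
Since F(a, b, c) ≡ 5 ≠ 0 (mod 7), P does NOT lie on the curve.


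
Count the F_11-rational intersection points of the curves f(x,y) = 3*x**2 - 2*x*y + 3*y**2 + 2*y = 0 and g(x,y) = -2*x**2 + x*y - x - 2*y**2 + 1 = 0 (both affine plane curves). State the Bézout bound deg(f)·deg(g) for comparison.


Common zeros: ∅; count = 0; Bézout bound = 4.

deg(f) = 2, deg(g) = 2, so Bézout bound = 4.
Scan x ∈ F_11. For each x, list the y ∈ F_11 with f(x, y) ≡ 0 and those with g(x, y) ≡ 0 (mod 11); the common zeros in that column are the intersection.
  x = 0: f ≡ 0 at y ∈ {0, 3}; g ≡ 0 at y ∈ ∅; common: ∅.
  x = 1: f ≡ 0 at y ∈ ∅; g ≡ 0 at y ∈ ∅; common: ∅.
  x = 2: f ≡ 0 at y ∈ {3, 5}; g ≡ 0 at y ∈ {4, 8}; common: ∅.
  x = 3: f ≡ 0 at y ∈ {8}; g ≡ 0 at y ∈ {2, 5}; common: ∅.
  x = 4: f ≡ 0 at y ∈ ∅; g ≡ 0 at y ∈ {1}; common: ∅.
  x = 5: f ≡ 0 at y ∈ {5}; g ≡ 0 at y ∈ {4}; common: ∅.
  x = 6: f ≡ 0 at y ∈ {8, 10}; g ≡ 0 at y ∈ {0, 3}; common: ∅.
  x = 7: f ≡ 0 at y ∈ ∅; g ≡ 0 at y ∈ {1, 8}; common: ∅.
  x = 8: f ≡ 0 at y ∈ {2, 10}; g ≡ 0 at y ∈ ∅; common: ∅.
  x = 9: f ≡ 0 at y ∈ ∅; g ≡ 0 at y ∈ ∅; common: ∅.
  x = 10: f ≡ 0 at y ∈ ∅; g ≡ 0 at y ∈ {0, 5}; common: ∅.
Collecting: common zeros = ∅, so the count is 0.
Comparison with the Bézout bound: 0 ≤ 4 = deg(f)·deg(g), as expected for curves with no common component (the affine F_11-count falls short of the bound because intersections may lie at infinity, over extension fields, or carry multiplicity).


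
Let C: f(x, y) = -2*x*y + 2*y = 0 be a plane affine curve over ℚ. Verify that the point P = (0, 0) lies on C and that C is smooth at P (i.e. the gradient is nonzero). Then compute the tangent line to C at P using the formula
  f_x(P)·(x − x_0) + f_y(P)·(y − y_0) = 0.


Tangent line at P: 2*y = 0.

Step 1: f(0, 0) = 0, so P lies on C.
Step 2: partial derivatives
  f_x(x, y) = -2*y, f_y(x, y) = 2 - 2*x.
  f_x(P) = 0, f_y(P) = 2 (gradient nonzero, so P is smooth).
Step 3: tangent line at P: 0·(x − 0) + 2·(y − 0) = 0.
Expanding: 2*y = 0.


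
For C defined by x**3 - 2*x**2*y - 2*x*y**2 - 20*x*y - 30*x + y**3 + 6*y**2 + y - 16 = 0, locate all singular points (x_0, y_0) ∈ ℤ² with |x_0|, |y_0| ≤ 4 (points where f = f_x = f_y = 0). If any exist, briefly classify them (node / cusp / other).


Singular points: {(-2, -3)}; classification: cusp.

Compute partial derivatives:
  f_x = 3*x**2 - 4*x*y - 2*y**2 - 20*y - 30.
  f_y = -2*x**2 - 4*x*y - 20*x + 3*y**2 + 12*y + 1.
Scan x_0 ∈ {−4, ..., 4}. For each x_0, f_y(x_0, y) is a polynomial in y; find its integer roots y ∈ {−4, ..., 4}, then test f_x and f at those candidates.
  x = -4: f_y(-4, y) = 3*y**2 + 28*y + 49; no integer root y with |y| ≤ 4.
  x = -3: f_y(-3, y) = 3*y**2 + 24*y + 43; no integer root y with |y| ≤ 4.
  x = -2: f_y(-2, y) = 3*y**2 + 20*y + 33; vanishes at y ∈ {-3}. (-2, -3): f_x = 0, f = 0 — SINGULAR.
  x = -1: f_y(-1, y) = 3*y**2 + 16*y + 19; no integer root y with |y| ≤ 4.
  x = 0: f_y(0, y) = 3*y**2 + 12*y + 1; no integer root y with |y| ≤ 4.
  x = 1: f_y(1, y) = 3*y**2 + 8*y - 21; no integer root y with |y| ≤ 4.
  x = 2: f_y(2, y) = 3*y**2 + 4*y - 47; no integer root y with |y| ≤ 4.
  x = 3: f_y(3, y) = 3*y**2 - 77; no integer root y with |y| ≤ 4.
  x = 4: f_y(4, y) = 3*y**2 - 4*y - 111; no integer root y with |y| ≤ 4.
Only singular point on the grid: (-2, -3).
Classify: substitute x = -2 + u, y = -3 + v and expand: f = u**3 - 2*u**2*v - 2*u*v**2 + v**3 + v**2.
No constant or linear terms (consistent with a singular point). Quadratic part: v**2. Cubic part: u**3 - 2*u**2*v - 2*u*v**2 + v**3.
The quadratic part v**2 is a perfect square, so there is a single (double) tangent line v = 0, i.e. y = -3. Restricting the cubic part to that line (v = 0) leaves u**3 ≠ 0, so f is not divisible by v and the branch is v² ≈ -u**3 to lowest order — this is a cusp.
Classification: cusp.


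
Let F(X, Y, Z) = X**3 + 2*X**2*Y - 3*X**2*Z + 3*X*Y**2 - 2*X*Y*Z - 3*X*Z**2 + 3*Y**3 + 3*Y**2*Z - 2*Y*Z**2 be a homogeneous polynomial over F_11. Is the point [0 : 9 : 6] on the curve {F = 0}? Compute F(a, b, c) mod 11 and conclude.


F(0,9,6) ≡ 5 (mod 11); P is NOT on the curve.

Evaluate F(0, 9, 6) term-by-term (mod 11).
  X**3 ↦ 1·0·1·1 = 0
  2*X**2*Y ↦ 2·0·9·1 = 0
  -3*X**2*Z ↦ -3·0·1·6 = 0
  3*X*Y**2 ↦ 3·0·81·1 = 0
  -2*X*Y*Z ↦ -2·0·9·6 = 0
  -3*X*Z**2 ↦ -3·0·1·36 = 0
  3*Y**3 ↦ 3·1·729·1 = 2187
  3*Y**2*Z ↦ 3·1·81·6 = 1458
  -2*Y*Z**2 ↦ -2·1·9·36 = -648
Sum: F(0, 9, 6) = (0) + (0) + (0) + (0) + (0) + (0) + (2187) + (1458) + (-648) = 2997.
Reducing mod 11: 2997 ≡ 5 (mod 11).
Since F(a, b, c) ≡ 5 ≠ 0 (mod 11), P does NOT lie on the curve.


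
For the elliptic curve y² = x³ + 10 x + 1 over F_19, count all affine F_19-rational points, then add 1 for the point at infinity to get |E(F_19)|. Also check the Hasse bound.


Affine points = {(0, 1), (0, 18), (3, 1), (3, 18), (5, 9), (5, 10), (6, 7), (6, 12), (8, 2), (8, 17), (11, 6), (11, 13), (12, 5), (12, 14), (14, 4), (14, 15), (15, 7), (15, 12), (16, 1), (16, 18), (17, 7), (17, 12), (18, 3), (18, 16)}; affine count = 24; |E(F_19)| = 25.

Discriminant check: Δ ∝ 4a³ + 27b² = 4·10³ + 27·1² = 4·1000 + 27·1 ≡ 18 (mod 19). Nonzero ⇒ E is nonsingular.
For each x ∈ F_19, compute rhs = x³ + 10·x + 1 mod 19, then count y ∈ F_19 with y² ≡ rhs.
  x = 0: rhs = 1, matching y values: 1, 18 (2 points).
  x = 1: rhs = 12, matching y values: none (0 points).
  x = 2: rhs = 10, matching y values: none (0 points).
  x = 3: rhs = 1, matching y values: 1, 18 (2 points).
  x = 4: rhs = 10, matching y values: none (0 points).
  x = 5: rhs = 5, matching y values: 9, 10 (2 points).
  x = 6: rhs = 11, matching y values: 7, 12 (2 points).
  x = 7: rhs = 15, matching y values: none (0 points).
  x = 8: rhs = 4, matching y values: 2, 17 (2 points).
  x = 9: rhs = 3, matching y values: none (0 points).
  x = 10: rhs = 18, matching y values: none (0 points).
  x = 11: rhs = 17, matching y values: 6, 13 (2 points).
  x = 12: rhs = 6, matching y values: 5, 14 (2 points).
  x = 13: rhs = 10, matching y values: none (0 points).
  x = 14: rhs = 16, matching y values: 4, 15 (2 points).
  x = 15: rhs = 11, matching y values: 7, 12 (2 points).
  x = 16: rhs = 1, matching y values: 1, 18 (2 points).
  x = 17: rhs = 11, matching y values: 7, 12 (2 points).
  x = 18: rhs = 9, matching y values: 3, 16 (2 points).
Total affine count: 24.
Full point count |E(F_19)| = 24 + 1 = 25.
Hasse bound: |25 − (19+1)| = |5| = 5 ≤ 2√19 ≈ 8.7178 ✓.


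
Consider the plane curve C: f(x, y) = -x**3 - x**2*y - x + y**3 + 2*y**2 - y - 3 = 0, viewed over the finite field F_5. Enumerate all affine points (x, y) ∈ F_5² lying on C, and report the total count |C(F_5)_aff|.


Affine F_5-points: {(1, 0), (2, 1), (3, 1), (4, 1)}; count = 4.

For each of the 25 pairs (x, y) ∈ F_5², evaluate f(x, y) mod 5. Record the zeros.
  x = 0: [0↦2, 1↦4, 2↦1, 3↦4, 4↦4]  zeros at y ∈ ∅
  x = 1: [0↦0, 1↦1, 2↦2, 3↦4, 4↦3]  zeros at y ∈ {0}
  x = 2: [0↦2, 1↦0, 2↦3, 3↦2, 4↦3]  zeros at y ∈ {1}
  x = 3: [0↦2, 1↦0, 2↦3, 3↦2, 4↦3]  zeros at y ∈ {1}
  x = 4: [0↦4, 1↦0, 2↦1, 3↦3, 4↦2]  zeros at y ∈ {1}
Collecting zeros: affine points = {(1, 0), (2, 1), (3, 1), (4, 1)}.
Total count |C(F_5)_aff| = 4.


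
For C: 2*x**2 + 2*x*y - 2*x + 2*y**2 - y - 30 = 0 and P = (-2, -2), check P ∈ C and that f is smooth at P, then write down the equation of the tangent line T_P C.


Tangent line at P: -14*x - 13*y - 54 = 0.

Step 1: f(-2, -2) = 0, so P lies on C.
Step 2: partial derivatives
  f_x(x, y) = 4*x + 2*y - 2, f_y(x, y) = 2*x + 4*y - 1.
  f_x(P) = -14, f_y(P) = -13 (gradient nonzero, so P is smooth).
Step 3: tangent line at P: -14·(x − -2) + -13·(y − -2) = 0.
Expanding: -14*x - 13*y - 54 = 0.


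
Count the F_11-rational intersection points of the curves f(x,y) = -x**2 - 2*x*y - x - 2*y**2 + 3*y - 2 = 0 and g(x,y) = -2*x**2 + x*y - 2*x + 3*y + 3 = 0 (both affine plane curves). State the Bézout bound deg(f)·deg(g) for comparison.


Common zeros: {(2, 4)}; count = 1; Bézout bound = 4.

deg(f) = 2, deg(g) = 2, so Bézout bound = 4.
Scan x ∈ F_11. For each x, list the y ∈ F_11 with f(x, y) ≡ 0 and those with g(x, y) ≡ 0 (mod 11); the common zeros in that column are the intersection.
  x = 0: f ≡ 0 at y ∈ {3, 4}; g ≡ 0 at y ∈ {10}; common: ∅.
  x = 1: f ≡ 0 at y ∈ ∅; g ≡ 0 at y ∈ {3}; common: ∅.
  x = 2: f ≡ 0 at y ∈ {1, 4}; g ≡ 0 at y ∈ {4}; common: {4}.
  x = 3: f ≡ 0 at y ∈ ∅; g ≡ 0 at y ∈ {9}; common: ∅.
  x = 4: f ≡ 0 at y ∈ {0, 3}; g ≡ 0 at y ∈ {10}; common: ∅.
  x = 5: f ≡ 0 at y ∈ ∅; g ≡ 0 at y ∈ {3}; common: ∅.
  x = 6: f ≡ 0 at y ∈ {0, 1}; g ≡ 0 at y ∈ {9}; common: ∅.
  x = 7: f ≡ 0 at y ∈ {2, 9}; g ≡ 0 at y ∈ {1}; common: ∅.
  x = 8: f ≡ 0 at y ∈ ∅; g ≡ 0 at y ∈ ∅; common: ∅.
  x = 9: f ≡ 0 at y ∈ ∅; g ≡ 0 at y ∈ {1}; common: ∅.
  x = 10: f ≡ 0 at y ∈ {2, 6}; g ≡ 0 at y ∈ {4}; common: ∅.
Collecting: common zeros = {(2, 4)}, so the count is 1.
Comparison with the Bézout bound: 1 ≤ 4 = deg(f)·deg(g), as expected for curves with no common component (the affine F_11-count falls short of the bound because intersections may lie at infinity, over extension fields, or carry multiplicity).


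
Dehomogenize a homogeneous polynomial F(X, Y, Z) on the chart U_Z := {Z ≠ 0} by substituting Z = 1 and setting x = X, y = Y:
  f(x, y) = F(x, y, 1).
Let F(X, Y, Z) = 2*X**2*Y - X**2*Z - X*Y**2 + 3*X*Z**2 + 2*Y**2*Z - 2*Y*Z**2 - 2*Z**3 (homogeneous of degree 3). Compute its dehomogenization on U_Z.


f(x, y) = 2*x**2*y - x**2 - x*y**2 + 3*x + 2*y**2 - 2*y - 2

On U_Z we set Z = 1. Each monomial c·X^i·Y^j·Z^k in F becomes c·x^i·y^j·1^k = c·x^i·y^j.
Substituting Z = 1: F(X, Y, 1) = 2*x**2*y - x**2 - x*y**2 + 3*x + 2*y**2 - 2*y - 2.
Note: deg(f) ≤ deg(F) = 3; strict inequality happens when F is divisible by Z (lost terms).


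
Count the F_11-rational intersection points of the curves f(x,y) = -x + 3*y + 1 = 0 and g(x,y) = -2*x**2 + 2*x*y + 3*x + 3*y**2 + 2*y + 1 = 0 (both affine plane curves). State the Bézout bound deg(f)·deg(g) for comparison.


Common zeros: ∅; count = 0; Bézout bound = 2.

deg(f) = 1, deg(g) = 2, so Bézout bound = 2.
Scan x ∈ F_11. For each x, list the y ∈ F_11 with f(x, y) ≡ 0 and those with g(x, y) ≡ 0 (mod 11); the common zeros in that column are the intersection.
  x = 0: f ≡ 0 at y ∈ {7}; g ≡ 0 at y ∈ {6, 8}; common: ∅.
  x = 1: f ≡ 0 at y ∈ {0}; g ≡ 0 at y ∈ {2, 4}; common: ∅.
  x = 2: f ≡ 0 at y ∈ {4}; g ≡ 0 at y ∈ {3, 6}; common: ∅.
  x = 3: f ≡ 0 at y ∈ {8}; g ≡ 0 at y ∈ ∅; common: ∅.
  x = 4: f ≡ 0 at y ∈ {1}; g ≡ 0 at y ∈ {7, 8}; common: ∅.
  x = 5: f ≡ 0 at y ∈ {5}; g ≡ 0 at y ∈ ∅; common: ∅.
  x = 6: f ≡ 0 at y ∈ {9}; g ≡ 0 at y ∈ ∅; common: ∅.
  x = 7: f ≡ 0 at y ∈ {2}; g ≡ 0 at y ∈ ∅; common: ∅.
  x = 8: f ≡ 0 at y ∈ {6}; g ≡ 0 at y ∈ {2, 3}; common: ∅.
  x = 9: f ≡ 0 at y ∈ {10}; g ≡ 0 at y ∈ ∅; common: ∅.
  x = 10: f ≡ 0 at y ∈ {3}; g ≡ 0 at y ∈ {4, 7}; common: ∅.
Collecting: common zeros = ∅, so the count is 0.
Comparison with the Bézout bound: 0 ≤ 2 = deg(f)·deg(g), as expected for curves with no common component (the affine F_11-count falls short of the bound because intersections may lie at infinity, over extension fields, or carry multiplicity).


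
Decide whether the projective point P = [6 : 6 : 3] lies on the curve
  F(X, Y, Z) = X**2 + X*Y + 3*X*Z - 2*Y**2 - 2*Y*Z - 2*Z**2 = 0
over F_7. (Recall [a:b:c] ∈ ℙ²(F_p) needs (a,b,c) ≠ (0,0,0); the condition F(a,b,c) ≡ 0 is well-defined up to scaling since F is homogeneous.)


F(6,6,3) ≡ 0 (mod 7); P is on the curve.

Evaluate F(6, 6, 3) term-by-term (mod 7).
  X**2 ↦ 1·36·1·1 = 36
  X*Y ↦ 1·6·6·1 = 36
  3*X*Z ↦ 3·6·1·3 = 54
  -2*Y**2 ↦ -2·1·36·1 = -72
  -2*Y*Z ↦ -2·1·6·3 = -36
  -2*Z**2 ↦ -2·1·1·9 = -18
Sum: F(6, 6, 3) = (36) + (36) + (54) + (-72) + (-36) + (-18) = 0.
Reducing mod 7: 0 ≡ 0 (mod 7).
Since F(a, b, c) ≡ 0 (mod 7), P lies on the curve.


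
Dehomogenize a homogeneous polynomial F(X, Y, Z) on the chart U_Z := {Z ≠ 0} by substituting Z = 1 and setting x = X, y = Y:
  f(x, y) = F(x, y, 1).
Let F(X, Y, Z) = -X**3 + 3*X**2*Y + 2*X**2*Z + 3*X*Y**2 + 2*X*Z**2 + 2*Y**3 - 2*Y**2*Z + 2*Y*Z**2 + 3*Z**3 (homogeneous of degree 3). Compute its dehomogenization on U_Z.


f(x, y) = -x**3 + 3*x**2*y + 2*x**2 + 3*x*y**2 + 2*x + 2*y**3 - 2*y**2 + 2*y + 3

On U_Z we set Z = 1. Each monomial c·X^i·Y^j·Z^k in F becomes c·x^i·y^j·1^k = c·x^i·y^j.
Substituting Z = 1: F(X, Y, 1) = -x**3 + 3*x**2*y + 2*x**2 + 3*x*y**2 + 2*x + 2*y**3 - 2*y**2 + 2*y + 3.
Note: deg(f) ≤ deg(F) = 3; strict inequality happens when F is divisible by Z (lost terms).


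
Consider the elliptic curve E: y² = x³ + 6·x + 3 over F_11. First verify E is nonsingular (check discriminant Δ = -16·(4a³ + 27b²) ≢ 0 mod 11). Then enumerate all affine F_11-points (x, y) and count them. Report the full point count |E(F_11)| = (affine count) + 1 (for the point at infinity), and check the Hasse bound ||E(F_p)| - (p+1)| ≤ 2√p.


Affine points = {(0, 5), (0, 6), (2, 1), (2, 10), (3, 2), (3, 9), (4, 5), (4, 6), (5, 2), (5, 9), (7, 5), (7, 6), (9, 4), (9, 7)}; affine count = 14; |E(F_11)| = 15.

Discriminant check: Δ ∝ 4a³ + 27b² = 4·6³ + 27·3² = 4·216 + 27·9 ≡ 7 (mod 11). Nonzero ⇒ E is nonsingular.
For each x ∈ F_11, compute rhs = x³ + 6·x + 3 mod 11, then count y ∈ F_11 with y² ≡ rhs.
  x = 0: rhs = 3, matching y values: 5, 6 (2 points).
  x = 1: rhs = 10, matching y values: none (0 points).
  x = 2: rhs = 1, matching y values: 1, 10 (2 points).
  x = 3: rhs = 4, matching y values: 2, 9 (2 points).
  x = 4: rhs = 3, matching y values: 5, 6 (2 points).
  x = 5: rhs = 4, matching y values: 2, 9 (2 points).
  x = 6: rhs = 2, matching y values: none (0 points).
  x = 7: rhs = 3, matching y values: 5, 6 (2 points).
  x = 8: rhs = 2, matching y values: none (0 points).
  x = 9: rhs = 5, matching y values: 4, 7 (2 points).
  x = 10: rhs = 7, matching y values: none (0 points).
Total affine count: 14.
Full point count |E(F_11)| = 14 + 1 = 15.
Hasse bound: |15 − (11+1)| = |3| = 3 ≤ 2√11 ≈ 6.6332 ✓.


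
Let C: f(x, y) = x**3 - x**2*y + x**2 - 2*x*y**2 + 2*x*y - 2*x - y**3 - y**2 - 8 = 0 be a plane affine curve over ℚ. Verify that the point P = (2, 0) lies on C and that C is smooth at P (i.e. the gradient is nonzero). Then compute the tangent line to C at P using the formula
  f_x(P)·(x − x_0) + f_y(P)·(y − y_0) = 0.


Tangent line at P: 14*x - 28 = 0.

Step 1: f(2, 0) = 0, so P lies on C.
Step 2: partial derivatives
  f_x(x, y) = 3*x**2 - 2*x*y + 2*x - 2*y**2 + 2*y - 2, f_y(x, y) = -x**2 - 4*x*y + 2*x - 3*y**2 - 2*y.
  f_x(P) = 14, f_y(P) = 0 (gradient nonzero, so P is smooth).
Step 3: tangent line at P: 14·(x − 2) + 0·(y − 0) = 0.
Expanding: 14*x - 28 = 0.
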